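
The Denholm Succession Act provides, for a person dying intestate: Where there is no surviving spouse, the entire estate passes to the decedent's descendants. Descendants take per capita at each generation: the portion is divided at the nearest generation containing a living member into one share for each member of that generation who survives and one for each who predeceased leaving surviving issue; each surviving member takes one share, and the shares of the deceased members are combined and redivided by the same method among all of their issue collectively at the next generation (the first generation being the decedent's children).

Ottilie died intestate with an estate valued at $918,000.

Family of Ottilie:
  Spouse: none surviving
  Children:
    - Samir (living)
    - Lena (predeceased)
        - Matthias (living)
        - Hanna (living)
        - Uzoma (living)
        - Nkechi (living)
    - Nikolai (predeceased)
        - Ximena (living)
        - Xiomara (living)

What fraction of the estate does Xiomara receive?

The entire $918,000 passes to the descendants.
That amount ($918,000) is divided at the children's generation into 3 shares of $306,000. Samir takes $306,000. The 2 shares of the deceased (Lena and Nikolai) are combined into a pool of $612,000.
That pool ($612,000) is divided at the grandchildren's generation equally among Matthias, Hanna, Uzoma, Nkechi, Ximena, and Xiomara: $102,000 each.

Xiomara receives 1/9 of the estate.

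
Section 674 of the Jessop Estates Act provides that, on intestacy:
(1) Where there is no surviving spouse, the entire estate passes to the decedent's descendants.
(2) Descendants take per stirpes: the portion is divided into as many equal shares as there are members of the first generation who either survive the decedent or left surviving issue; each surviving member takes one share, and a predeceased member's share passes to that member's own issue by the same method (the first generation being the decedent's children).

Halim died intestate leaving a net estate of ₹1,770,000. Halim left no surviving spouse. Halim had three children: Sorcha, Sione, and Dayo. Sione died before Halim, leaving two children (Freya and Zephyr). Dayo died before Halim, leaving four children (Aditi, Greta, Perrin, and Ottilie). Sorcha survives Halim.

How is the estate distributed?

The entire ₹1,770,000 passes to the descendants.
That amount (₹1,770,000) is divided into 3 shares of ₹590,000: Sorcha takes ₹590,000; Sione's ₹590,000 share passes to Sione's issue; Dayo's ₹590,000 share passes to Dayo's issue.
Sione's share (₹590,000) is divided into 2 shares of ₹295,000: Freya and Zephyr each take ₹295,000.
Dayo's share (₹590,000) is divided into 4 shares of ₹147,500: Aditi, Greta, Perrin, and Ottilie each take ₹147,500.

Sorcha: ₹590,000; Freya: ₹295,000; Zephyr: ₹295,000; Aditi: ₹147,500; Greta: ₹147,500; Perrin: ₹147,500; Ottilie: ₹147,500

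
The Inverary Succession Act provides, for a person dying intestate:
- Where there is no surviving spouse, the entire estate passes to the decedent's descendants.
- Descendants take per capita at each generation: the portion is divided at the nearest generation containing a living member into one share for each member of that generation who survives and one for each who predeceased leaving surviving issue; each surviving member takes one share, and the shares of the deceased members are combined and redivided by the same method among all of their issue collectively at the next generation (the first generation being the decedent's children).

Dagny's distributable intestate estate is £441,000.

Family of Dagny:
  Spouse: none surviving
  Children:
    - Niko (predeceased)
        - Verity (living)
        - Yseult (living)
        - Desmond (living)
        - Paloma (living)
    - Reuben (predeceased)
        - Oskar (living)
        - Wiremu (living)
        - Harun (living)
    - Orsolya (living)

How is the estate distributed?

Verity: £42,000; Yseult: £42,000; Desmond: £42,000; Paloma: £42,000; Oskar: £42,000; Wiremu: £42,000; Harun: £42,000; Orsolya: £147,000

The entire £441,000 passes to the descendants.
That amount (£441,000) is divided at the children's generation into 3 shares of £147,000. Orsolya takes £147,000. The 2 shares of the deceased (Niko and Reuben) are combined into a pool of £294,000.
That pool (£294,000) is divided at the grandchildren's generation equally among Verity, Yseult, Desmond, Paloma, Oskar, Wiremu, and Harun: £42,000 each.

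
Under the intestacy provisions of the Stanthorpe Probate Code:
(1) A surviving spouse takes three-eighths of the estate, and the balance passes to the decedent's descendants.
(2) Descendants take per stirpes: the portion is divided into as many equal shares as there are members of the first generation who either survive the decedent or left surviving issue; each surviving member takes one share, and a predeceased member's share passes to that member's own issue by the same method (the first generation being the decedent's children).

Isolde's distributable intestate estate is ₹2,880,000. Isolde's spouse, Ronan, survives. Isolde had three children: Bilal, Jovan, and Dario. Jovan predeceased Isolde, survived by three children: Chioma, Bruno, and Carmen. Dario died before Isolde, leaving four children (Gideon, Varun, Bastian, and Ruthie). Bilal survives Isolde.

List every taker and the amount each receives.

Ronan: ₹1,080,000; Bilal: ₹600,000; Chioma: ₹200,000; Bruno: ₹200,000; Carmen: ₹200,000; Gideon: ₹150,000; Varun: ₹150,000; Bastian: ₹150,000; Ruthie: ₹150,000

Ronan takes three-eighths of ₹2,880,000 = ₹1,080,000. The remaining ₹1,800,000 passes to the descendants.
The descendants' portion (₹1,800,000) is divided into 3 shares of ₹600,000: Bilal takes ₹600,000; Jovan's ₹600,000 share passes to Jovan's issue; Dario's ₹600,000 share passes to Dario's issue.
Jovan's share (₹600,000) is divided into 3 shares of ₹200,000: Chioma, Bruno, and Carmen each take ₹200,000.
Dario's share (₹600,000) is divided into 4 shares of ₹150,000: Gideon, Varun, Bastian, and Ruthie each take ₹150,000.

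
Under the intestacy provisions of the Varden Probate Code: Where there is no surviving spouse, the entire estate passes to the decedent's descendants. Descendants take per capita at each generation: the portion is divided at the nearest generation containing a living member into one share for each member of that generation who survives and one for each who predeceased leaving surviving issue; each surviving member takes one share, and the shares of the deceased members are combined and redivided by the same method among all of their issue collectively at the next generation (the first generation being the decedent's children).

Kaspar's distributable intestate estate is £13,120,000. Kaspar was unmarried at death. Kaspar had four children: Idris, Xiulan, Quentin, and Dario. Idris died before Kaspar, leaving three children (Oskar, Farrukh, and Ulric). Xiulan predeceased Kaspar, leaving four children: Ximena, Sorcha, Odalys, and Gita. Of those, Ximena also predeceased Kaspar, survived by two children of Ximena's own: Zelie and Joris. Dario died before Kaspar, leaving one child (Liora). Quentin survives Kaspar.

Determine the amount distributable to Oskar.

Oskar receives £1,230,000.

The entire £13,120,000 passes to the descendants.
That amount (£13,120,000) is divided at the children's generation into 4 shares of £3,280,000. Quentin takes £3,280,000. The 3 shares of the deceased (Idris, Xiulan, and Dario) are combined into a pool of £9,840,000.
That pool (£9,840,000) is divided at the grandchildren's generation into 8 shares of £1,230,000. Oskar, Farrukh, Ulric, Sorcha, Odalys, Gita, and Liora each take £1,230,000. The remaining share for the deceased Ximena (£1,230,000) is carried to the next generation.
That pool (£1,230,000) is divided at the great-grandchildren's generation equally among Zelie and Joris: £615,000 each.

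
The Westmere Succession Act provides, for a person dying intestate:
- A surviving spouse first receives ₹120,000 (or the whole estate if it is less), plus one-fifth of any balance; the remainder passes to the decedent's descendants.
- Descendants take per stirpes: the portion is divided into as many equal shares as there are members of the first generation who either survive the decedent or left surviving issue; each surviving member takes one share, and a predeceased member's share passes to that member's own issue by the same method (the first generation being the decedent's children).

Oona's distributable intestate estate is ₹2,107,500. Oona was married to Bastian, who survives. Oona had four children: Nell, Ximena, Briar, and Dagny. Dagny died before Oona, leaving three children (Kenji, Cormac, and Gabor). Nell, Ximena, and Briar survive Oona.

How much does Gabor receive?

Gabor receives ₹132,500.

Bastian first takes ₹120,000, leaving a balance of ₹1,987,500. Bastian then takes one-fifth of the balance (₹397,500), for a total of ₹517,500. The remaining ₹1,590,000 passes to the descendants.
The descendants' portion (₹1,590,000) is divided into 4 shares of ₹397,500: Nell, Ximena, and Briar each take ₹397,500; Dagny's ₹397,500 share passes to Dagny's issue.
Dagny's share (₹397,500) is divided into 3 shares of ₹132,500: Kenji, Cormac, and Gabor each take ₹132,500.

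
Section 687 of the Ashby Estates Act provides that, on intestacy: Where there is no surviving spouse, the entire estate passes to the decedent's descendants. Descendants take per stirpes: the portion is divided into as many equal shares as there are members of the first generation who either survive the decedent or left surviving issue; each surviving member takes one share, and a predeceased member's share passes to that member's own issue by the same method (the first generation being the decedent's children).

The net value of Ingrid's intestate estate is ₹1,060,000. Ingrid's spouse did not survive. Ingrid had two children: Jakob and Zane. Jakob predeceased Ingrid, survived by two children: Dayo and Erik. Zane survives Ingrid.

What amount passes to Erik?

The entire ₹1,060,000 passes to the descendants.
That amount (₹1,060,000) is divided into 2 shares of ₹530,000: Zane takes ₹530,000; Jakob's ₹530,000 share passes to Jakob's issue.
Jakob's share (₹530,000) is divided into 2 shares of ₹265,000: Dayo and Erik each take ₹265,000.

Erik receives ₹265,000.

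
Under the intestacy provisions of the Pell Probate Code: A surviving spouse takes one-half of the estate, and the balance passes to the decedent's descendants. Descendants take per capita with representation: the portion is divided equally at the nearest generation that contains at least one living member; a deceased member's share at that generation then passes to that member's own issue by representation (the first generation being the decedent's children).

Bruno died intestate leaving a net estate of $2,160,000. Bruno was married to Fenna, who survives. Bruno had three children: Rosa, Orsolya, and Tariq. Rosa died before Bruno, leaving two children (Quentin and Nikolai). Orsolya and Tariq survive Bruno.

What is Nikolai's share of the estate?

Nikolai receives $180,000.

Fenna takes one-half of $2,160,000 = $1,080,000. The remaining $1,080,000 passes to the descendants.
The descendants' portion ($1,080,000) is divided into 3 shares of $360,000: Orsolya and Tariq each take $360,000; Rosa's $360,000 share passes to Rosa's issue.
Rosa's share ($360,000) is divided into 2 shares of $180,000: Quentin and Nikolai each take $180,000.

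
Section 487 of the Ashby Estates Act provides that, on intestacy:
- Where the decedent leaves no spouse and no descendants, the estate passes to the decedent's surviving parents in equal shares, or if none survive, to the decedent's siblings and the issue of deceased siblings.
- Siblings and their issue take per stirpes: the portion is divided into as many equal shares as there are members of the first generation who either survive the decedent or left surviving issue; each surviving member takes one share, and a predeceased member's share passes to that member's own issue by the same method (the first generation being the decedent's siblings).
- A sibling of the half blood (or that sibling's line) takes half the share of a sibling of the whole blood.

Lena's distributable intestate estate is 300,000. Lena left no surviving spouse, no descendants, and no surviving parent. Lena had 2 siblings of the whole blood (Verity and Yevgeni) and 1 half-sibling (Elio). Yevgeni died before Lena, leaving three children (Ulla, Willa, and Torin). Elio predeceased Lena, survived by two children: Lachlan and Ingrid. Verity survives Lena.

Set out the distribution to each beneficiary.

The entire 300,000 passes to the siblings and their issue.
Counting each half-blood sibling's line as half a unit, there are 5/2 units in 300,000, so one unit is 120,000. Whole-blood lines (Verity and Yevgeni) take 120,000 each; half-blood lines (Elio) take 60,000 each.
Yevgeni's share (120,000) is divided into 3 shares of 40,000: Ulla, Willa, and Torin each take 40,000.
Elio's share (60,000) is divided into 2 shares of 30,000: Lachlan and Ingrid each take 30,000.

Verity: 120,000; Ulla: 40,000; Willa: 40,000; Torin: 40,000; Lachlan: 30,000; Ingrid: 30,000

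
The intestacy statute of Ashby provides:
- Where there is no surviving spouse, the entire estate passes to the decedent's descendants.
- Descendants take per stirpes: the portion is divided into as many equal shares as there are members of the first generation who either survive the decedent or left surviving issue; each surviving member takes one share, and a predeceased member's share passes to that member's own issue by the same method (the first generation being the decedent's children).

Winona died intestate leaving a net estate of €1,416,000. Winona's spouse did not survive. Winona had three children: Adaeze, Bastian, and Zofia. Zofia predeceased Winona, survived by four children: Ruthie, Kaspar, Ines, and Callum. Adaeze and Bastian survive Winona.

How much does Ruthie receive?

Ruthie receives €118,000.

The entire €1,416,000 passes to the descendants.
That amount (€1,416,000) is divided into 3 shares of €472,000: Adaeze and Bastian each take €472,000; Zofia's €472,000 share passes to Zofia's issue.
Zofia's share (€472,000) is divided into 4 shares of €118,000: Ruthie, Kaspar, Ines, and Callum each take €118,000.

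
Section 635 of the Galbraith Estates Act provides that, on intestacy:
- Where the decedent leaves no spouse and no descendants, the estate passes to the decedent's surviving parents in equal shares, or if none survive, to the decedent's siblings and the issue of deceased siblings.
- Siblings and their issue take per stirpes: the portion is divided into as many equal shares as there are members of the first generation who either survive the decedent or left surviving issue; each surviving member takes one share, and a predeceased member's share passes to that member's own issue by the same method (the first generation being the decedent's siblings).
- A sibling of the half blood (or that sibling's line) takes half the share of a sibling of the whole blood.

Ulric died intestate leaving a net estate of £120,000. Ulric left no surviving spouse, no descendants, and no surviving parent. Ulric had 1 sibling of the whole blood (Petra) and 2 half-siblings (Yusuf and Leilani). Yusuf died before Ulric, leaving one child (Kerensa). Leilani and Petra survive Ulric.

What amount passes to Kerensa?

Kerensa receives £30,000.

The entire £120,000 passes to the siblings and their issue.
Counting each half-blood sibling's line as half a unit, there are 2 units in £120,000, so one unit is £60,000. Whole-blood lines (Petra) take £60,000 each; half-blood lines (Yusuf and Leilani) take £30,000 each.
Yusuf's share (£30,000) passes entirely to Kerensa.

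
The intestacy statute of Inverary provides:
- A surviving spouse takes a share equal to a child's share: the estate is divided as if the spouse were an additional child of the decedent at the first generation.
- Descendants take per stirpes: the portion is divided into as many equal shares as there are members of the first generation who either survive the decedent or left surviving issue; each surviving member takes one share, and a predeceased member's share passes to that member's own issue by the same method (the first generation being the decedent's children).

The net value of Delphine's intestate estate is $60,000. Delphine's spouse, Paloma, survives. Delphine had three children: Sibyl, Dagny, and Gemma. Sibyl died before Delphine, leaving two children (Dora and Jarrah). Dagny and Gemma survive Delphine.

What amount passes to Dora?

Dora receives $7,500.

The spouse counts as an additional share at the children's level, so there are 4 primary shares of $15,000. Paloma takes one such share ($15,000).
The children's combined portion ($45,000) is divided into 3 shares of $15,000: Dagny and Gemma each take $15,000; Sibyl's $15,000 share passes to Sibyl's issue.
Sibyl's share ($15,000) is divided into 2 shares of $7,500: Dora and Jarrah each take $7,500.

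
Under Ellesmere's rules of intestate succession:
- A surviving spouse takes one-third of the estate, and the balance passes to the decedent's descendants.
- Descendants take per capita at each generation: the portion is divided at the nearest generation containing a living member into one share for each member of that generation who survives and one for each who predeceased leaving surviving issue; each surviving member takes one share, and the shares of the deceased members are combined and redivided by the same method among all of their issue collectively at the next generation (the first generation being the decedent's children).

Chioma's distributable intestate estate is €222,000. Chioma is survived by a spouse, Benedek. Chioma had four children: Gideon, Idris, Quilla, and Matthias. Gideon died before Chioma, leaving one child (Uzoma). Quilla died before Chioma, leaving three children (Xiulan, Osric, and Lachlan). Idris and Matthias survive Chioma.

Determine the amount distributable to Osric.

Osric receives €18,500.

Benedek takes one-third of €222,000 = €74,000. The remaining €148,000 passes to the descendants.
The descendants' portion (€148,000) is divided at the children's generation into 4 shares of €37,000. Idris and Matthias each take €37,000. The 2 shares of the deceased (Gideon and Quilla) are combined into a pool of €74,000.
That pool (€74,000) is divided at the grandchildren's generation equally among Uzoma, Xiulan, Osric, and Lachlan: €18,500 each.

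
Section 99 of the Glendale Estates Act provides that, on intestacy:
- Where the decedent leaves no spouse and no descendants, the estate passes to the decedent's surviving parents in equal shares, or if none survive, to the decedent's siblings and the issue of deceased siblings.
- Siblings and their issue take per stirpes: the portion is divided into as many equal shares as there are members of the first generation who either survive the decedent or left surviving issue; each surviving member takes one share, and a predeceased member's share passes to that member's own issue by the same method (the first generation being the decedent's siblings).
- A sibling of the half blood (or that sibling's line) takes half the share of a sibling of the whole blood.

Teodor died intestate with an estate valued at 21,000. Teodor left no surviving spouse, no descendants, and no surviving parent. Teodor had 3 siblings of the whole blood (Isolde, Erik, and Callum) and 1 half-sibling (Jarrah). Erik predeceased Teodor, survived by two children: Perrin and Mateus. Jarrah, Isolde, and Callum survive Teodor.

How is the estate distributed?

The entire 21,000 passes to the siblings and their issue.
Counting each half-blood sibling's line as half a unit, there are 7/2 units in 21,000, so one unit is 6,000. Whole-blood lines (Isolde, Erik, and Callum) take 6,000 each; half-blood lines (Jarrah) take 3,000 each.
Erik's share (6,000) is divided into 2 shares of 3,000: Perrin and Mateus each take 3,000.

Jarrah: 3,000; Isolde: 6,000; Perrin: 3,000; Mateus: 3,000; Callum: 6,000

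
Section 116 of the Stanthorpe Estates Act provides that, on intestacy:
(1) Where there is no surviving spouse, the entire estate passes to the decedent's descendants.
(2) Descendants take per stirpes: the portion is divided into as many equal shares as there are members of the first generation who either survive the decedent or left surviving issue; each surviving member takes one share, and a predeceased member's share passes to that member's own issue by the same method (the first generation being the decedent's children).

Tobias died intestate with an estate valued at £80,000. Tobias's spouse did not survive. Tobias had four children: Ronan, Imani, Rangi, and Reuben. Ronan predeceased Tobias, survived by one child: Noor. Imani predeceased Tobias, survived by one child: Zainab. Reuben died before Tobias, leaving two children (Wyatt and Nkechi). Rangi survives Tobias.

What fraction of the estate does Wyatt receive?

The entire £80,000 passes to the descendants.
That amount (£80,000) is divided into 4 shares of £20,000: Rangi takes £20,000; Ronan's £20,000 share passes to Ronan's issue; Imani's £20,000 share passes to Imani's issue; Reuben's £20,000 share passes to Reuben's issue.
Ronan's share (£20,000) passes entirely to Noor.
Imani's share (£20,000) passes entirely to Zainab.
Reuben's share (£20,000) is divided into 2 shares of £10,000: Wyatt and Nkechi each take £10,000.

Wyatt receives 1/8 of the estate.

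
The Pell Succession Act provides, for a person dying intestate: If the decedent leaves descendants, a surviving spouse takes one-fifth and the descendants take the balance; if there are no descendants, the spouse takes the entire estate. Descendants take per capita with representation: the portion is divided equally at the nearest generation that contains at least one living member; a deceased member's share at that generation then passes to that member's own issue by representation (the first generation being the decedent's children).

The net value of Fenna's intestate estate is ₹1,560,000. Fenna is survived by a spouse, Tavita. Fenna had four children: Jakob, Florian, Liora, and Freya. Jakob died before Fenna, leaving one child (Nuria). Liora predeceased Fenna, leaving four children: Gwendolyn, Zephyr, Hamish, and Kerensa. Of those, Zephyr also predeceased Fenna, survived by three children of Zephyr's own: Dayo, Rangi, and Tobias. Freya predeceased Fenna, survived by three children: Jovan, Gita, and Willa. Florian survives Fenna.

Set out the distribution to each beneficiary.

Tavita takes one-fifth of ₹1,560,000 = ₹312,000. The remaining ₹1,248,000 passes to the descendants.
The descendants' portion (₹1,248,000) is divided into 4 shares of ₹312,000: Florian takes ₹312,000; Jakob's ₹312,000 share passes to Jakob's issue; Liora's ₹312,000 share passes to Liora's issue; Freya's ₹312,000 share passes to Freya's issue.
Jakob's share (₹312,000) passes entirely to Nuria.
Liora's share (₹312,000) is divided into 4 shares of ₹78,000: Gwendolyn, Hamish, and Kerensa each take ₹78,000; Zephyr's ₹78,000 share passes to Zephyr's issue.
Zephyr's share (₹78,000) is divided into 3 shares of ₹26,000: Dayo, Rangi, and Tobias each take ₹26,000.
Freya's share (₹312,000) is divided into 3 shares of ₹104,000: Jovan, Gita, and Willa each take ₹104,000.

Tavita: ₹312,000; Nuria: ₹312,000; Florian: ₹312,000; Gwendolyn: ₹78,000; Dayo: ₹26,000; Rangi: ₹26,000; Tobias: ₹26,000; Hamish: ₹78,000; Kerensa: ₹78,000; Jovan: ₹104,000; Gita: ₹104,000; Willa: ₹104,000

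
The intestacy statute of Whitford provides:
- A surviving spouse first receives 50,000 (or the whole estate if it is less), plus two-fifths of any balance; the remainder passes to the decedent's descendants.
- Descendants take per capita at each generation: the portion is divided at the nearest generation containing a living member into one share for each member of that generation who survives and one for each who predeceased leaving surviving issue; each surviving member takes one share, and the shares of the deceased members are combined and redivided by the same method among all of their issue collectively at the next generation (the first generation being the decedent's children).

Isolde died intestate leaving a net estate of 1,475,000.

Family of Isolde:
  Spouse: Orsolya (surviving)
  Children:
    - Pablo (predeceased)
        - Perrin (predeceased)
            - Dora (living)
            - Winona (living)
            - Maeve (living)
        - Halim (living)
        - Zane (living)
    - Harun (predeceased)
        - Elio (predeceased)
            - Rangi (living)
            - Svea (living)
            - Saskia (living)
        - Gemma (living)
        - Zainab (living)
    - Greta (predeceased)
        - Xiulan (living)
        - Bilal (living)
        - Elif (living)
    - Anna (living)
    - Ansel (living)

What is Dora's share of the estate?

Dora receives 19,000.

Orsolya first takes 50,000, leaving a balance of 1,425,000. Orsolya then takes two-fifths of the balance (570,000), for a total of 620,000. The remaining 855,000 passes to the descendants.
The descendants' portion (855,000) is divided at the children's generation into 5 shares of 171,000. Anna and Ansel each take 171,000. The 3 shares of the deceased (Pablo, Harun, and Greta) are combined into a pool of 513,000.
That pool (513,000) is divided at the grandchildren's generation into 9 shares of 57,000. Halim, Zane, Gemma, Zainab, Xiulan, Bilal, and Elif each take 57,000. The 2 shares of the deceased (Perrin and Elio) are combined into a pool of 114,000.
That pool (114,000) is divided at the great-grandchildren's generation equally among Dora, Winona, Maeve, Rangi, Svea, and Saskia: 19,000 each.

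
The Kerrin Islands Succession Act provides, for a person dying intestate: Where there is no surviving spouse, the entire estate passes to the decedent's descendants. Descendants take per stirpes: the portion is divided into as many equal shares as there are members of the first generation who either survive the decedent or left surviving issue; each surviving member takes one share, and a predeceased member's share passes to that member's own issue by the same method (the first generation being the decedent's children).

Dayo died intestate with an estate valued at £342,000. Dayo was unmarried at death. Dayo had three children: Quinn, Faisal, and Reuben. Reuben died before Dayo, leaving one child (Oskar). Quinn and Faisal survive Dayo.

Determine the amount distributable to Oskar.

The entire £342,000 passes to the descendants.
That amount (£342,000) is divided into 3 shares of £114,000: Quinn and Faisal each take £114,000; Reuben's £114,000 share passes to Reuben's issue.
Reuben's share (£114,000) passes entirely to Oskar.

Oskar receives £114,000.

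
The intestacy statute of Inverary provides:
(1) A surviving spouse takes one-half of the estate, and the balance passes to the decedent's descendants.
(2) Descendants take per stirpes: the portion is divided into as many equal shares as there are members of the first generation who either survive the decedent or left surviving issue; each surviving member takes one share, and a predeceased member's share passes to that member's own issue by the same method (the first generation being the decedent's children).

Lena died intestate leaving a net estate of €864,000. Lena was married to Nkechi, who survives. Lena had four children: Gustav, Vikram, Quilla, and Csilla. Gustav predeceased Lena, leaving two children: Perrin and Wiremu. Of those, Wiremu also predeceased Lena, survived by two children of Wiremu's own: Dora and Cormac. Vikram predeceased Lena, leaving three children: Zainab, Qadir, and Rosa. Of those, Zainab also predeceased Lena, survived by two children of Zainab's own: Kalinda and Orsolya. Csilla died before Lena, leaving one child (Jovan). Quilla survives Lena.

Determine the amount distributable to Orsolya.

Nkechi takes one-half of €864,000 = €432,000. The remaining €432,000 passes to the descendants.
The descendants' portion (€432,000) is divided into 4 shares of €108,000: Quilla takes €108,000; Gustav's €108,000 share passes to Gustav's issue; Vikram's €108,000 share passes to Vikram's issue; Csilla's €108,000 share passes to Csilla's issue.
Gustav's share (€108,000) is divided into 2 shares of €54,000: Perrin takes €54,000; Wiremu's €54,000 share passes to Wiremu's issue.
Wiremu's share (€54,000) is divided into 2 shares of €27,000: Dora and Cormac each take €27,000.
Vikram's share (€108,000) is divided into 3 shares of €36,000: Qadir and Rosa each take €36,000; Zainab's €36,000 share passes to Zainab's issue.
Zainab's share (€36,000) is divided into 2 shares of €18,000: Kalinda and Orsolya each take €18,000.
Csilla's share (€108,000) passes entirely to Jovan.

Orsolya receives €18,000.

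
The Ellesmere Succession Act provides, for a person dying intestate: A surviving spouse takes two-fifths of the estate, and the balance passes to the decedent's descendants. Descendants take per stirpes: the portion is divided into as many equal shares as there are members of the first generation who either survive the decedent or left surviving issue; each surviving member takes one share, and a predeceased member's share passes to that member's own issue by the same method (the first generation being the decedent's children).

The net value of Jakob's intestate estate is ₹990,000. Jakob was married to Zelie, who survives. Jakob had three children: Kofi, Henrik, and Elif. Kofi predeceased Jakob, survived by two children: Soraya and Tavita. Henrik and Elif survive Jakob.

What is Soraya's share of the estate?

Zelie takes two-fifths of ₹990,000 = ₹396,000. The remaining ₹594,000 passes to the descendants.
The descendants' portion (₹594,000) is divided into 3 shares of ₹198,000: Henrik and Elif each take ₹198,000; Kofi's ₹198,000 share passes to Kofi's issue.
Kofi's share (₹198,000) is divided into 2 shares of ₹99,000: Soraya and Tavita each take ₹99,000.

Soraya receives ₹99,000.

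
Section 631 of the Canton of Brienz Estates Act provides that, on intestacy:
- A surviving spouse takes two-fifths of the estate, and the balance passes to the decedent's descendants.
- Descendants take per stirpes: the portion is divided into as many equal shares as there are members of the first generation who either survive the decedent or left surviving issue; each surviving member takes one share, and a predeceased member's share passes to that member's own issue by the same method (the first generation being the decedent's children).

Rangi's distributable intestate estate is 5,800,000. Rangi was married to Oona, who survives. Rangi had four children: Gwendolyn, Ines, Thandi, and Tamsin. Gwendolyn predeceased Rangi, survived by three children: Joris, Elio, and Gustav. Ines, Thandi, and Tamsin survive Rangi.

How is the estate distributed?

Oona: 2,320,000; Joris: 290,000; Elio: 290,000; Gustav: 290,000; Ines: 870,000; Thandi: 870,000; Tamsin: 870,000

Oona takes two-fifths of 5,800,000 = 2,320,000. The remaining 3,480,000 passes to the descendants.
The descendants' portion (3,480,000) is divided into 4 shares of 870,000: Ines, Thandi, and Tamsin each take 870,000; Gwendolyn's 870,000 share passes to Gwendolyn's issue.
Gwendolyn's share (870,000) is divided into 3 shares of 290,000: Joris, Elio, and Gustav each take 290,000.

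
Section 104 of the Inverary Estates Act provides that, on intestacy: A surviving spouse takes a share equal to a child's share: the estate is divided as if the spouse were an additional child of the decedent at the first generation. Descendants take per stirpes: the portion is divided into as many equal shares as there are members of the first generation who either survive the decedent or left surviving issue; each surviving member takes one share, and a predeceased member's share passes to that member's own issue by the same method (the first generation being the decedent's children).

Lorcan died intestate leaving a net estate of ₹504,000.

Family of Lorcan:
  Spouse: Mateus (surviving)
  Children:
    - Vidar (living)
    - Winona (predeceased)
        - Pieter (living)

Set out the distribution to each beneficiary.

The spouse counts as an additional share at the children's level, so there are 3 primary shares of ₹168,000. Mateus takes one such share (₹168,000).
The children's combined portion (₹336,000) is divided into 2 shares of ₹168,000: Vidar takes ₹168,000; Winona's ₹168,000 share passes to Winona's issue.
Winona's share (₹168,000) passes entirely to Pieter.

Mateus: ₹168,000; Vidar: ₹168,000; Pieter: ₹168,000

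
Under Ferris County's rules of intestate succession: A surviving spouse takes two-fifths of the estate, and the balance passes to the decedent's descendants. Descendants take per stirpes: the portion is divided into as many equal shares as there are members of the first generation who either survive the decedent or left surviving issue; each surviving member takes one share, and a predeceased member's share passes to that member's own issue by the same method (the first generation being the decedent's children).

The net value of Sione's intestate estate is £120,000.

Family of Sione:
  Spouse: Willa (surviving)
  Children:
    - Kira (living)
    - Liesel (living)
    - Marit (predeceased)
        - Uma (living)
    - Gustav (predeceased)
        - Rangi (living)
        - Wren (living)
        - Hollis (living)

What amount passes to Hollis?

Hollis receives £6,000.

Willa takes two-fifths of £120,000 = £48,000. The remaining £72,000 passes to the descendants.
The descendants' portion (£72,000) is divided into 4 shares of £18,000: Kira and Liesel each take £18,000; Marit's £18,000 share passes to Marit's issue; Gustav's £18,000 share passes to Gustav's issue.
Marit's share (£18,000) passes entirely to Uma.
Gustav's share (£18,000) is divided into 3 shares of £6,000: Rangi, Wren, and Hollis each take £6,000.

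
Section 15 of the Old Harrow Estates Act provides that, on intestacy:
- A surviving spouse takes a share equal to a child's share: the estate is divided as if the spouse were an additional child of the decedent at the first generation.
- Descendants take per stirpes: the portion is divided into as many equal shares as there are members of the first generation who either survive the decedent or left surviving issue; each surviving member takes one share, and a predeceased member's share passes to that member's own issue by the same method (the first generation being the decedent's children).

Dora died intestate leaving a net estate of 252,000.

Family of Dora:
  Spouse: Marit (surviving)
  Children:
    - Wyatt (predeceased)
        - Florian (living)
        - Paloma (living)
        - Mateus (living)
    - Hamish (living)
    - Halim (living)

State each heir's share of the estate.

The spouse counts as an additional share at the children's level, so there are 4 primary shares of 63,000. Marit takes one such share (63,000).
The children's combined portion (189,000) is divided into 3 shares of 63,000: Hamish and Halim each take 63,000; Wyatt's 63,000 share passes to Wyatt's issue.
Wyatt's share (63,000) is divided into 3 shares of 21,000: Florian, Paloma, and Mateus each take 21,000.

Marit: 63,000; Florian: 21,000; Paloma: 21,000; Mateus: 21,000; Hamish: 63,000; Halim: 63,000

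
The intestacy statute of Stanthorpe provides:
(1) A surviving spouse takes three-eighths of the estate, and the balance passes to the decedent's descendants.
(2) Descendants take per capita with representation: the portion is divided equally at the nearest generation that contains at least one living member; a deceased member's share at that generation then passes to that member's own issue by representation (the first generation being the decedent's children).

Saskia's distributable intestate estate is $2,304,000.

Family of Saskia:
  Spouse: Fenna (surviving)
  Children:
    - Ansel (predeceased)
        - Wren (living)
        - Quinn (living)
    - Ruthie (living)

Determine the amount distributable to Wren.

Wren receives $360,000.

Fenna takes three-eighths of $2,304,000 = $864,000. The remaining $1,440,000 passes to the descendants.
The descendants' portion ($1,440,000) is divided into 2 shares of $720,000: Ruthie takes $720,000; Ansel's $720,000 share passes to Ansel's issue.
Ansel's share ($720,000) is divided into 2 shares of $360,000: Wren and Quinn each take $360,000.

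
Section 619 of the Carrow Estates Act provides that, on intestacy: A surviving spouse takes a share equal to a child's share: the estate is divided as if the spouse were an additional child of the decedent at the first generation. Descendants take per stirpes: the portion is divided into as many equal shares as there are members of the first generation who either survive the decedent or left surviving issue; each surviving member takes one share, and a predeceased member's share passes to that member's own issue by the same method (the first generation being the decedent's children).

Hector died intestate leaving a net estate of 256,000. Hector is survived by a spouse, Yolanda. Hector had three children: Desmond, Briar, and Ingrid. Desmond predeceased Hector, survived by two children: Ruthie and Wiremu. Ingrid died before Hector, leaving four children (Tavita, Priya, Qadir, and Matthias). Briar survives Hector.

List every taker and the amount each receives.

The spouse counts as an additional share at the children's level, so there are 4 primary shares of 64,000. Yolanda takes one such share (64,000).
The children's combined portion (192,000) is divided into 3 shares of 64,000: Briar takes 64,000; Desmond's 64,000 share passes to Desmond's issue; Ingrid's 64,000 share passes to Ingrid's issue.
Desmond's share (64,000) is divided into 2 shares of 32,000: Ruthie and Wiremu each take 32,000.
Ingrid's share (64,000) is divided into 4 shares of 16,000: Tavita, Priya, Qadir, and Matthias each take 16,000.

Yolanda: 64,000; Ruthie: 32,000; Wiremu: 32,000; Briar: 64,000; Tavita: 16,000; Priya: 16,000; Qadir: 16,000; Matthias: 16,000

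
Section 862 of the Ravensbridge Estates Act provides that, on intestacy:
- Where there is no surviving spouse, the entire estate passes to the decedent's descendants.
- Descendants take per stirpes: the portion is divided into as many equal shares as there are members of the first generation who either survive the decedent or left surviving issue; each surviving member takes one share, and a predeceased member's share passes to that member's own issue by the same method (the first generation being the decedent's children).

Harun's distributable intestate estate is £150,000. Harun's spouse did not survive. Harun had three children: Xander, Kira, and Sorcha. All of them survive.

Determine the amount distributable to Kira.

The entire £150,000 passes to the descendants.
That amount (£150,000) is divided into 3 shares of £50,000: Xander, Kira, and Sorcha each take £50,000.

Kira receives £50,000.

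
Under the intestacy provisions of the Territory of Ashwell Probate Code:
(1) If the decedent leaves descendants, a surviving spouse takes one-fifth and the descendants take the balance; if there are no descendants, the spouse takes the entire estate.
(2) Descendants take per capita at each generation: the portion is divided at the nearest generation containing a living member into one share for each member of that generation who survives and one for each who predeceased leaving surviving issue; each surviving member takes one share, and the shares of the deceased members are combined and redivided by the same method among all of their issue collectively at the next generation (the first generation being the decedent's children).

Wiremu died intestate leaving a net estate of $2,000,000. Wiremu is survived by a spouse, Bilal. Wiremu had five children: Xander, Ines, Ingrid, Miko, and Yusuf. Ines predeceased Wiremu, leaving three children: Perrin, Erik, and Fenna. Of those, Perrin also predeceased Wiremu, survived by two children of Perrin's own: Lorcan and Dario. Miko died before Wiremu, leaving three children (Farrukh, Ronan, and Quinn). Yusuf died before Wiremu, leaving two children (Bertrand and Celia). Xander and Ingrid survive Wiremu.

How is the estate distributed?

Bilal takes one-fifth of $2,000,000 = $400,000. The remaining $1,600,000 passes to the descendants.
The descendants' portion ($1,600,000) is divided at the children's generation into 5 shares of $320,000. Xander and Ingrid each take $320,000. The 3 shares of the deceased (Ines, Miko, and Yusuf) are combined into a pool of $960,000.
That pool ($960,000) is divided at the grandchildren's generation into 8 shares of $120,000. Erik, Fenna, Farrukh, Ronan, Quinn, Bertrand, and Celia each take $120,000. The remaining share for the deceased Perrin ($120,000) is carried to the next generation.
That pool ($120,000) is divided at the great-grandchildren's generation equally among Lorcan and Dario: $60,000 each.

Bilal: $400,000; Xander: $320,000; Lorcan: $60,000; Dario: $60,000; Erik: $120,000; Fenna: $120,000; Ingrid: $320,000; Farrukh: $120,000; Ronan: $120,000; Quinn: $120,000; Bertrand: $120,000; Celia: $120,000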